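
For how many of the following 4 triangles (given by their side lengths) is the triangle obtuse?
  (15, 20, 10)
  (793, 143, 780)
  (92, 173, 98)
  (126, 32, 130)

(15,20,10): 10²+15² = 325 < 400 = 20² → obtuse
(793,143,780): 143²+780² = 628849 = 793² → right
(92,173,98): 92²+98² = 18068 < 29929 = 173² → obtuse
(126,32,130): 32²+126² = 16900 = 130² → right
2 of the 4 are obtuse.

2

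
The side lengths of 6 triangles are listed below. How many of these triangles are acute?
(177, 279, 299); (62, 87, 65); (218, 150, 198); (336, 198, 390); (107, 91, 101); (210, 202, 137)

(177,279,299): 177²+279² = 109170 > 89401 = 299² → acute
(62,87,65): 62²+65² = 8069 > 7569 = 87² → acute
(218,150,198): 150²+198² = 61704 > 47524 = 218² → acute
(336,198,390): 198²+336² = 152100 = 390² → right
(107,91,101): 91²+101² = 18482 > 11449 = 107² → acute
(210,202,137): 137²+202² = 59573 > 44100 = 210² → acute
5 of the 6 are acute.

5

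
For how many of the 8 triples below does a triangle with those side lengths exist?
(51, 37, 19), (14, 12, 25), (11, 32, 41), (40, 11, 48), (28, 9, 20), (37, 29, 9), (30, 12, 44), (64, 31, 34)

(19,37,51): 19+37 > 51 → valid
(12,14,25): 12+14 > 25 → valid
(11,32,41): 11+32 > 41 → valid
(11,40,48): 11+40 > 48 → valid
(9,20,28): 9+20 > 28 → valid
(9,29,37): 9+29 > 37 → valid
(12,30,44): 12+30 ≤ 44 → not valid
(31,34,64): 31+34 > 64 → valid
7 of the 8 triples form a triangle.

7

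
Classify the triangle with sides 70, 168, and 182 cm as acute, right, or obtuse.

Compare the square of the longest side to the sum of squares of the other two: 70² + 168² = 33124 = 182².

right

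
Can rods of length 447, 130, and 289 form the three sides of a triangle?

No

The longest side is 447, but the other two sum to only 419.
419 < 447, so the triangle inequality fails.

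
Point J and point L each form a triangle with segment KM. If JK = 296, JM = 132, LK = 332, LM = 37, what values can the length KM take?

From triangle JKM: |296 − 132| < KM < 296 + 132, i.e. 164 < KM < 428.
From triangle LKM: 295 < KM < 369.
Both must hold, so KM lies in the intersection.

295 < KM < 369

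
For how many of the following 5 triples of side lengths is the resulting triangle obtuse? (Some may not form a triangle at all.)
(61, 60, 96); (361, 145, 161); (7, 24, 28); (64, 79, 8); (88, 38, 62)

(61,60,96): 60²+61² = 7321 < 9216 = 96² → obtuse
(361,145,161): 145+161 ≤ 361, not a triangle
(7,24,28): 7²+24² = 625 < 784 = 28² → obtuse
(64,79,8): 8+64 ≤ 79, not a triangle
(88,38,62): 38²+62² = 5288 < 7744 = 88² → obtuse
3 of the 5 are obtuse.

3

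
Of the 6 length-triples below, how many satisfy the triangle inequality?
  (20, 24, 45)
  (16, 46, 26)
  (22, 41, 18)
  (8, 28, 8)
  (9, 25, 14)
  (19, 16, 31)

(20,24,45): 20+24 ≤ 45 → not valid
(16,26,46): 16+26 ≤ 46 → not valid
(18,22,41): 18+22 ≤ 41 → not valid
(8,8,28): 8+8 ≤ 28 → not valid
(9,14,25): 9+14 ≤ 25 → not valid
(16,19,31): 16+19 > 31 → valid
1 of the 6 triples forms a triangle.

1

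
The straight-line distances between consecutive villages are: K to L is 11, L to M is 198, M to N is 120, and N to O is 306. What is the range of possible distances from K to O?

The maximum is all hops collinear in one direction: 11 + 198 + 120 + 306 = 635.
The longest hop is 306; the others sum to 329. Since 306 ≤ 329, the path can fold back on itself completely, so the minimum distance is 0.

0 ≤ KO ≤ 635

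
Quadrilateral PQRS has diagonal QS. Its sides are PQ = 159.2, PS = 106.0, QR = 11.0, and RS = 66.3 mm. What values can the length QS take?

From triangle PQS: |159.2 − 106.0| < QS < 159.2 + 106.0, i.e. 53.2 < QS < 265.2.
From triangle RQS: 55.3 < QS < 77.3.
Both must hold, so QS lies in the intersection.

55.3 < QS < 77.3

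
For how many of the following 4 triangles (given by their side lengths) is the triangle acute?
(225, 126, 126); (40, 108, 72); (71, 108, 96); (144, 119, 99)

2

(225,126,126): 126²+126² = 31752 < 50625 = 225² → obtuse
(40,108,72): 40²+72² = 6784 < 11664 = 108² → obtuse
(71,108,96): 71²+96² = 14257 > 11664 = 108² → acute
(144,119,99): 99²+119² = 23962 > 20736 = 144² → acute
2 of the 4 are acute.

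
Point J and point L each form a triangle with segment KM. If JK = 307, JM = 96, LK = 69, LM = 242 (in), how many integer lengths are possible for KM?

From triangle JKM: 211 < KM < 403.
From triangle LKM: 173 < KM < 311.
Intersection: 211 < KM < 311, so integers 212 through 310: 99 values.

99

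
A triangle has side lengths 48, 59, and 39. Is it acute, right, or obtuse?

acute

Compare the square of the longest side to the sum of squares of the other two: 39² + 48² = 3825 > 3481 = 59².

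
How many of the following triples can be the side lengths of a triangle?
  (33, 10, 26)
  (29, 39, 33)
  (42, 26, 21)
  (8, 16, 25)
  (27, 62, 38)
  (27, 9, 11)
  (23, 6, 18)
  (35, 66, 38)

(10,26,33): 10+26 > 33 → valid
(29,33,39): 29+33 > 39 → valid
(21,26,42): 21+26 > 42 → valid
(8,16,25): 8+16 ≤ 25 → not valid
(27,38,62): 27+38 > 62 → valid
(9,11,27): 9+11 ≤ 27 → not valid
(6,18,23): 6+18 > 23 → valid
(35,38,66): 35+38 > 66 → valid
6 of the 8 triples form a triangle.

6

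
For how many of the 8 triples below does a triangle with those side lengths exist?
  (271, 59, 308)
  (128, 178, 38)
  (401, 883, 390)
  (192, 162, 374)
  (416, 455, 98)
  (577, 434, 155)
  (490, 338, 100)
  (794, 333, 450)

3

(59,271,308): 59+271 > 308 → valid
(38,128,178): 38+128 ≤ 178 → not valid
(390,401,883): 390+401 ≤ 883 → not valid
(162,192,374): 162+192 ≤ 374 → not valid
(98,416,455): 98+416 > 455 → valid
(155,434,577): 155+434 > 577 → valid
(100,338,490): 100+338 ≤ 490 → not valid
(333,450,794): 333+450 ≤ 794 → not valid
3 of the 8 triples form a triangle.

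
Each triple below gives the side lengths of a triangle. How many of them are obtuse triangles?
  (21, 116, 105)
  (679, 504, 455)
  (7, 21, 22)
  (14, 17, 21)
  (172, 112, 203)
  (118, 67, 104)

(21,116,105): 21²+105² = 11466 < 13456 = 116² → obtuse
(679,504,455): 455²+504² = 461041 = 679² → right
(7,21,22): 7²+21² = 490 > 484 = 22² → acute
(14,17,21): 14²+17² = 485 > 441 = 21² → acute
(172,112,203): 112²+172² = 42128 > 41209 = 203² → acute
(118,67,104): 67²+104² = 15305 > 13924 = 118² → acute
1 of the 6 is obtuse.

1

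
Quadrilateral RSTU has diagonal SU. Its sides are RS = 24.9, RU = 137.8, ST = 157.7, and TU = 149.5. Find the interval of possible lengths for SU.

From triangle RSU: |24.9 − 137.8| < SU < 24.9 + 137.8, i.e. 112.9 < SU < 162.7.
From triangle TSU: 8.2 < SU < 307.2.
Both must hold, so SU lies in the intersection.

112.9 < SU < 162.7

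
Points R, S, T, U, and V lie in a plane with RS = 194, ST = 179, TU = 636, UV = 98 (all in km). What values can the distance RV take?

165 ≤ RV ≤ 1107 km

The maximum is all hops collinear in one direction: 194 + 179 + 636 + 98 = 1107.
The longest hop is 636; the others sum to 471. Folding the others back against it leaves at least 636 − 471 = 165.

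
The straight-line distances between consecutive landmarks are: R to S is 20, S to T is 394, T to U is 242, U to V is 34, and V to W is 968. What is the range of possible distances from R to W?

278 ≤ RW ≤ 1658

The maximum is all hops collinear in one direction: 20 + 394 + 242 + 34 + 968 = 1658.
The longest hop is 968; the others sum to 690. Folding the others back against it leaves at least 968 − 690 = 278.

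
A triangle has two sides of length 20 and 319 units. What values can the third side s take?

299 < s < 339 (units)

By the triangle inequality, s must be less than 20 + 319 = 339 and greater than |20 − 319| = 299.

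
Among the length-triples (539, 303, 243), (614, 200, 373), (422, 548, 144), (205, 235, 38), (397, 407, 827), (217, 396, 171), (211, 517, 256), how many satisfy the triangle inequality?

3

(243,303,539): 243+303 > 539 → valid
(200,373,614): 200+373 ≤ 614 → not valid
(144,422,548): 144+422 > 548 → valid
(38,205,235): 38+205 > 235 → valid
(397,407,827): 397+407 ≤ 827 → not valid
(171,217,396): 171+217 ≤ 396 → not valid
(211,256,517): 211+256 ≤ 517 → not valid
3 of the 7 triples form a triangle.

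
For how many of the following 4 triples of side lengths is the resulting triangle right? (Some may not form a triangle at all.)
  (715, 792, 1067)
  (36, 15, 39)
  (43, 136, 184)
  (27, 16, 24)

2

(715,792,1067): 715²+792² = 1138489 = 1067² → right
(36,15,39): 15²+36² = 1521 = 39² → right
(43,136,184): 43+136 ≤ 184, not a triangle
(27,16,24): 16²+24² = 832 > 729 = 27² → acute
2 of the 4 are right.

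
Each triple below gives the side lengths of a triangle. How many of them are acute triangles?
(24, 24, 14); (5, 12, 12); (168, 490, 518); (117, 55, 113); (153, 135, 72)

3

(24,24,14): 14²+24² = 772 > 576 = 24² → acute
(5,12,12): 5²+12² = 169 > 144 = 12² → acute
(168,490,518): 168²+490² = 268324 = 518² → right
(117,55,113): 55²+113² = 15794 > 13689 = 117² → acute
(153,135,72): 72²+135² = 23409 = 153² → right
3 of the 5 are acute.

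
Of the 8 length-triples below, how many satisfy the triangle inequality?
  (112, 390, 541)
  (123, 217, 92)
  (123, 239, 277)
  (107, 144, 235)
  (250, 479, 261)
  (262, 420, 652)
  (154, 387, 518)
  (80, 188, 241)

6

(112,390,541): 112+390 ≤ 541 → not valid
(92,123,217): 92+123 ≤ 217 → not valid
(123,239,277): 123+239 > 277 → valid
(107,144,235): 107+144 > 235 → valid
(250,261,479): 250+261 > 479 → valid
(262,420,652): 262+420 > 652 → valid
(154,387,518): 154+387 > 518 → valid
(80,188,241): 80+188 > 241 → valid
6 of the 8 triples form a triangle.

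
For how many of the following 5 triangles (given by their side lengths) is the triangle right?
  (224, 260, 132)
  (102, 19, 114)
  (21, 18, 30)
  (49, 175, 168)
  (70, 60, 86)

2

(224,260,132): 132²+224² = 67600 = 260² → right
(102,19,114): 19²+102² = 10765 < 12996 = 114² → obtuse
(21,18,30): 18²+21² = 765 < 900 = 30² → obtuse
(49,175,168): 49²+168² = 30625 = 175² → right
(70,60,86): 60²+70² = 8500 > 7396 = 86² → acute
2 of the 5 are right.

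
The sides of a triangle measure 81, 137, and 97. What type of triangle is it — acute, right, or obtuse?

Compare the square of the longest side to the sum of squares of the other two: 81² + 97² = 15970 < 18769 = 137².

obtuse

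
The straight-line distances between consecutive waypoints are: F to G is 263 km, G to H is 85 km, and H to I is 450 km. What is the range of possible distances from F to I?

The maximum is all hops collinear in one direction: 263 + 85 + 450 = 798.
The longest hop is 450; the others sum to 348. Folding the others back against it leaves at least 450 − 348 = 102.

102 ≤ FI ≤ 798 km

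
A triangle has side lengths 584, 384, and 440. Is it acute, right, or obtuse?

right

Compare the square of the longest side to the sum of squares of the other two: 384² + 440² = 341056 = 584².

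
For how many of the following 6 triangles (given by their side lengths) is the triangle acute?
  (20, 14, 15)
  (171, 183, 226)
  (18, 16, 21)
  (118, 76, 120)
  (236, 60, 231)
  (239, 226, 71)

5

(20,14,15): 14²+15² = 421 > 400 = 20² → acute
(171,183,226): 171²+183² = 62730 > 51076 = 226² → acute
(18,16,21): 16²+18² = 580 > 441 = 21² → acute
(118,76,120): 76²+118² = 19700 > 14400 = 120² → acute
(236,60,231): 60²+231² = 56961 > 55696 = 236² → acute
(239,226,71): 71²+226² = 56117 < 57121 = 239² → obtuse
5 of the 6 are acute.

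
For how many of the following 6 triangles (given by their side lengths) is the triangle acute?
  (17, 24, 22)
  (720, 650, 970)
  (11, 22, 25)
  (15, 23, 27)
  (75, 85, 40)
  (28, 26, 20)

3

(17,24,22): 17²+22² = 773 > 576 = 24² → acute
(720,650,970): 650²+720² = 940900 = 970² → right
(11,22,25): 11²+22² = 605 < 625 = 25² → obtuse
(15,23,27): 15²+23² = 754 > 729 = 27² → acute
(75,85,40): 40²+75² = 7225 = 85² → right
(28,26,20): 20²+26² = 1076 > 784 = 28² → acute
3 of the 6 are acute.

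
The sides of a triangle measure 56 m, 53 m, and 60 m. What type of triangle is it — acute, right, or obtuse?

Compare the square of the longest side to the sum of squares of the other two: 53² + 56² = 5945 > 3600 = 60².

acute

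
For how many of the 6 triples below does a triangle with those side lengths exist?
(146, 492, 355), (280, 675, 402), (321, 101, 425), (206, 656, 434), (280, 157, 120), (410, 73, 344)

(146,355,492): 146+355 > 492 → valid
(280,402,675): 280+402 > 675 → valid
(101,321,425): 101+321 ≤ 425 → not valid
(206,434,656): 206+434 ≤ 656 → not valid
(120,157,280): 120+157 ≤ 280 → not valid
(73,344,410): 73+344 > 410 → valid
3 of the 6 triples form a triangle.

3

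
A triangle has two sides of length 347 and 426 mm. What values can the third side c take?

By the triangle inequality, c must be less than 347 + 426 = 773 and greater than |347 − 426| = 79.

79 < c < 773 (mm)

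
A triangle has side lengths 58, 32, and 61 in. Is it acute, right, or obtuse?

Compare the square of the longest side to the sum of squares of the other two: 32² + 58² = 4388 > 3721 = 61².

acute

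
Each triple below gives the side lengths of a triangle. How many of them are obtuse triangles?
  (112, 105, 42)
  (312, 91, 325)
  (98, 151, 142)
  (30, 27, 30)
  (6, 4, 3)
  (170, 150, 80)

(112,105,42): 42²+105² = 12789 > 12544 = 112² → acute
(312,91,325): 91²+312² = 105625 = 325² → right
(98,151,142): 98²+142² = 29768 > 22801 = 151² → acute
(30,27,30): 27²+30² = 1629 > 900 = 30² → acute
(6,4,3): 3²+4² = 25 < 36 = 6² → obtuse
(170,150,80): 80²+150² = 28900 = 170² → right
1 of the 6 is obtuse.

1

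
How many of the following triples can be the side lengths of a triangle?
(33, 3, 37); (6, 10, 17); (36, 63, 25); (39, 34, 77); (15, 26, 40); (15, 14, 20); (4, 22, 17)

2

(3,33,37): 3+33 ≤ 37 → not valid
(6,10,17): 6+10 ≤ 17 → not valid
(25,36,63): 25+36 ≤ 63 → not valid
(34,39,77): 34+39 ≤ 77 → not valid
(15,26,40): 15+26 > 40 → valid
(14,15,20): 14+15 > 20 → valid
(4,17,22): 4+17 ≤ 22 → not valid
2 of the 7 triples form a triangle.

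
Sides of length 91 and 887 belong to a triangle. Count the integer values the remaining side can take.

The third side lies in the open interval (796, 978).
Integers from 797 to 977 inclusive: 977 − 797 + 1 = 181.

181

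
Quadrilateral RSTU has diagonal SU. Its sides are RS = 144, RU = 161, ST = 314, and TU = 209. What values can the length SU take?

From triangle RSU: |144 − 161| < SU < 144 + 161, i.e. 17 < SU < 305.
From triangle TSU: 105 < SU < 523.
Both must hold, so SU lies in the intersection.

105 < SU < 305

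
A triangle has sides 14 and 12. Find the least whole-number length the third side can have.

The third side must be strictly greater than |14 − 12| = 2.
The smallest integer above 2 is 3.

3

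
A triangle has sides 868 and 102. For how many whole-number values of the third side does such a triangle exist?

203

The third side lies in the open interval (766, 970).
Integers from 767 to 969 inclusive: 969 − 767 + 1 = 203.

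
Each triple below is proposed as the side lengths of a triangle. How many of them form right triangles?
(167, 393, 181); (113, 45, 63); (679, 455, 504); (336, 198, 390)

(167,393,181): 167+181 ≤ 393, not a triangle
(113,45,63): 45+63 ≤ 113, not a triangle
(679,455,504): 455²+504² = 461041 = 679² → right
(336,198,390): 198²+336² = 152100 = 390² → right
2 of the 4 are right.

2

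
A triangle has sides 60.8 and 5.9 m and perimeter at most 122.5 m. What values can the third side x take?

54.9 < x ≤ 55.8

Triangle inequality alone gives 54.9 < x < 66.7.
The perimeter condition gives x ≤ 122.5 − 60.8 − 5.9 = 55.8.
Intersecting the two: 54.9 < x ≤ 55.8.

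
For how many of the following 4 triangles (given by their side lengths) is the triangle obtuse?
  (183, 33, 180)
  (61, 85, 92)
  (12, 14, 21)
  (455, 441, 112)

(183,33,180): 33²+180² = 33489 = 183² → right
(61,85,92): 61²+85² = 10946 > 8464 = 92² → acute
(12,14,21): 12²+14² = 340 < 441 = 21² → obtuse
(455,441,112): 112²+441² = 207025 = 455² → right
1 of the 4 is obtuse.

1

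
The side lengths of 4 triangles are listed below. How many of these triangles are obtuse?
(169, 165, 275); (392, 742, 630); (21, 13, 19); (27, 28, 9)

(169,165,275): 165²+169² = 55786 < 75625 = 275² → obtuse
(392,742,630): 392²+630² = 550564 = 742² → right
(21,13,19): 13²+19² = 530 > 441 = 21² → acute
(27,28,9): 9²+27² = 810 > 784 = 28² → acute
1 of the 4 is obtuse.

1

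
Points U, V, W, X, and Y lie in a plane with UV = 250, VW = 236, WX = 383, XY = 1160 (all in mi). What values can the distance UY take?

The maximum is all hops collinear in one direction: 250 + 236 + 383 + 1160 = 2029.
The longest hop is 1160; the others sum to 869. Folding the others back against it leaves at least 1160 − 869 = 291.

291 ≤ UY ≤ 2029 mi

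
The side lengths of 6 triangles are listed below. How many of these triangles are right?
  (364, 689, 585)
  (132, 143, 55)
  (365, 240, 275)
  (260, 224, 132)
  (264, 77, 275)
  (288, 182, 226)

(364,689,585): 364²+585² = 474721 = 689² → right
(132,143,55): 55²+132² = 20449 = 143² → right
(365,240,275): 240²+275² = 133225 = 365² → right
(260,224,132): 132²+224² = 67600 = 260² → right
(264,77,275): 77²+264² = 75625 = 275² → right
(288,182,226): 182²+226² = 84200 > 82944 = 288² → acute
5 of the 6 are right.

5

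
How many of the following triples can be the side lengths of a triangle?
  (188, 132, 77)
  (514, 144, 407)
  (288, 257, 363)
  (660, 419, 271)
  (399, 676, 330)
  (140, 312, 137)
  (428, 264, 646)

6

(77,132,188): 77+132 > 188 → valid
(144,407,514): 144+407 > 514 → valid
(257,288,363): 257+288 > 363 → valid
(271,419,660): 271+419 > 660 → valid
(330,399,676): 330+399 > 676 → valid
(137,140,312): 137+140 ≤ 312 → not valid
(264,428,646): 264+428 > 646 → valid
6 of the 7 triples form a triangle.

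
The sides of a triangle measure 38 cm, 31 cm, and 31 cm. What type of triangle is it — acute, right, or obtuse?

acute

Compare the square of the longest side to the sum of squares of the other two: 31² + 31² = 1922 > 1444 = 38².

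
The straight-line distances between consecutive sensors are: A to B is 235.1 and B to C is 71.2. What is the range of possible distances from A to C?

By the triangle inequality, |235.1 − 71.2| ≤ AC ≤ 235.1 + 71.2.

163.9 ≤ AC ≤ 306.3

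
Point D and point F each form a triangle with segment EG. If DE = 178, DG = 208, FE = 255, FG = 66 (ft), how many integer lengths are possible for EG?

From triangle DEG: 30 < EG < 386.
From triangle FEG: 189 < EG < 321.
Intersection: 189 < EG < 321, so integers 190 through 320: 131 values.

131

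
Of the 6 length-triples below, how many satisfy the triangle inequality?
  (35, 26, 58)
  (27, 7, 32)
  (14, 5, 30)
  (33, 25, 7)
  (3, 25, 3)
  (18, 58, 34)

(26,35,58): 26+35 > 58 → valid
(7,27,32): 7+27 > 32 → valid
(5,14,30): 5+14 ≤ 30 → not valid
(7,25,33): 7+25 ≤ 33 → not valid
(3,3,25): 3+3 ≤ 25 → not valid
(18,34,58): 18+34 ≤ 58 → not valid
2 of the 6 triples form a triangle.

2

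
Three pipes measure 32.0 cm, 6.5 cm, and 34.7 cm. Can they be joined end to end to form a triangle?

Yes

The longest side is 34.7, and the other two sum to 38.5.
Since 38.5 > 34.7, the triangle inequality holds.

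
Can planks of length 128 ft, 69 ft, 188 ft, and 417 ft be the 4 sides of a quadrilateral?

No

For a quadrilateral, each side must be shorter than the sum of the others.
Here the longest side is 417, but the remaining 3 sides sum to only 385.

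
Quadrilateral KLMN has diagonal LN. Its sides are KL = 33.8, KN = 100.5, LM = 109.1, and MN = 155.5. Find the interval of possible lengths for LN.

From triangle KLN: |33.8 − 100.5| < LN < 33.8 + 100.5, i.e. 66.7 < LN < 134.3.
From triangle MLN: 46.4 < LN < 264.6.
Both must hold, so LN lies in the intersection.

66.7 < LN < 134.3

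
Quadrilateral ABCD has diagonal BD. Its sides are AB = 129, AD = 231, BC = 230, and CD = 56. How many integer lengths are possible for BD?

111

From triangle ABD: 102 < BD < 360.
From triangle CBD: 174 < BD < 286.
Intersection: 174 < BD < 286, so integers 175 through 285: 111 values.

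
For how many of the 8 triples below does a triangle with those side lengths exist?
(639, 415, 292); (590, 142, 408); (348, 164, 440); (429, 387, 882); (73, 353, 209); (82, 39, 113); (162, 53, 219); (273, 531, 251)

(292,415,639): 292+415 > 639 → valid
(142,408,590): 142+408 ≤ 590 → not valid
(164,348,440): 164+348 > 440 → valid
(387,429,882): 387+429 ≤ 882 → not valid
(73,209,353): 73+209 ≤ 353 → not valid
(39,82,113): 39+82 > 113 → valid
(53,162,219): 53+162 ≤ 219 → not valid
(251,273,531): 251+273 ≤ 531 → not valid
3 of the 8 triples form a triangle.

3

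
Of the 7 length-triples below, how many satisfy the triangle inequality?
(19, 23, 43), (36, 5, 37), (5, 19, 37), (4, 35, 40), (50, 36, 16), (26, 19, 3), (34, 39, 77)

2

(19,23,43): 19+23 ≤ 43 → not valid
(5,36,37): 5+36 > 37 → valid
(5,19,37): 5+19 ≤ 37 → not valid
(4,35,40): 4+35 ≤ 40 → not valid
(16,36,50): 16+36 > 50 → valid
(3,19,26): 3+19 ≤ 26 → not valid
(34,39,77): 34+39 ≤ 77 → not valid
2 of the 7 triples form a triangle.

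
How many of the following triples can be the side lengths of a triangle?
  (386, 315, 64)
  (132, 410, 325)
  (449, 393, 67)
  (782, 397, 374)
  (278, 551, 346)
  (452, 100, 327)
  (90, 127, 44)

(64,315,386): 64+315 ≤ 386 → not valid
(132,325,410): 132+325 > 410 → valid
(67,393,449): 67+393 > 449 → valid
(374,397,782): 374+397 ≤ 782 → not valid
(278,346,551): 278+346 > 551 → valid
(100,327,452): 100+327 ≤ 452 → not valid
(44,90,127): 44+90 > 127 → valid
4 of the 7 triples form a triangle.

4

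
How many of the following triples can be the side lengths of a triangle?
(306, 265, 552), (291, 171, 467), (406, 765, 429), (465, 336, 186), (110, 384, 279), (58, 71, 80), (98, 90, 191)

(265,306,552): 265+306 > 552 → valid
(171,291,467): 171+291 ≤ 467 → not valid
(406,429,765): 406+429 > 765 → valid
(186,336,465): 186+336 > 465 → valid
(110,279,384): 110+279 > 384 → valid
(58,71,80): 58+71 > 80 → valid
(90,98,191): 90+98 ≤ 191 → not valid
5 of the 7 triples form a triangle.

5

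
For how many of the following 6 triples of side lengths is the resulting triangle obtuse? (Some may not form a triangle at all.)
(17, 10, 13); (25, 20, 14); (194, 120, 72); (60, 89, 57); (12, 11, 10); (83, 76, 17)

4

(17,10,13): 10²+13² = 269 < 289 = 17² → obtuse
(25,20,14): 14²+20² = 596 < 625 = 25² → obtuse
(194,120,72): 72+120 ≤ 194, not a triangle
(60,89,57): 57²+60² = 6849 < 7921 = 89² → obtuse
(12,11,10): 10²+11² = 221 > 144 = 12² → acute
(83,76,17): 17²+76² = 6065 < 6889 = 83² → obtuse
4 of the 6 are obtuse.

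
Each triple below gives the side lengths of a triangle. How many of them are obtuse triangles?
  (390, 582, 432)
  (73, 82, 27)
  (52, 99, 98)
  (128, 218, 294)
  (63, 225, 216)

(390,582,432): 390²+432² = 338724 = 582² → right
(73,82,27): 27²+73² = 6058 < 6724 = 82² → obtuse
(52,99,98): 52²+98² = 12308 > 9801 = 99² → acute
(128,218,294): 128²+218² = 63908 < 86436 = 294² → obtuse
(63,225,216): 63²+216² = 50625 = 225² → right
2 of the 5 are obtuse.

2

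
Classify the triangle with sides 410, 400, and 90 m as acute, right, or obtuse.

Compare the square of the longest side to the sum of squares of the other two: 90² + 400² = 168100 = 410².

right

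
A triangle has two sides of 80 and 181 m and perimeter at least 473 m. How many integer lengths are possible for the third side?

Triangle inequality: 101 < x < 261. Perimeter ≥ 473 gives x ≥ 473 − 80 − 181 = 212.
So 212 ≤ x < 261; integers 212 through 260: 49 values.

49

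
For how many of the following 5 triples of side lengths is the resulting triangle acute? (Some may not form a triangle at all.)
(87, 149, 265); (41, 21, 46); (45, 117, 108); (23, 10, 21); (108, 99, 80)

(87,149,265): 87+149 ≤ 265, not a triangle
(41,21,46): 21²+41² = 2122 > 2116 = 46² → acute
(45,117,108): 45²+108² = 13689 = 117² → right
(23,10,21): 10²+21² = 541 > 529 = 23² → acute
(108,99,80): 80²+99² = 16201 > 11664 = 108² → acute
3 of the 5 are acute.

3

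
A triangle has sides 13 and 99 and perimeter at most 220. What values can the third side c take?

86 < c ≤ 108

Triangle inequality alone gives 86 < c < 112.
The perimeter condition gives c ≤ 220 − 13 − 99 = 108.
Intersecting the two: 86 < c ≤ 108.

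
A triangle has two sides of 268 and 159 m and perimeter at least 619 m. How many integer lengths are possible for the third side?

Triangle inequality: 109 < x < 427. Perimeter ≥ 619 gives x ≥ 619 − 268 − 159 = 192.
So 192 ≤ x < 427; integers 192 through 426: 235 values.

235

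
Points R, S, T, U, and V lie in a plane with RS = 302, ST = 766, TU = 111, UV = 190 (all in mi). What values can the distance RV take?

163 ≤ RV ≤ 1369 mi

The maximum is all hops collinear in one direction: 302 + 766 + 111 + 190 = 1369.
The longest hop is 766; the others sum to 603. Folding the others back against it leaves at least 766 − 603 = 163.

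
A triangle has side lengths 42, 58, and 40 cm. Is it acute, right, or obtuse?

right

Compare the square of the longest side to the sum of squares of the other two: 40² + 42² = 3364 = 58².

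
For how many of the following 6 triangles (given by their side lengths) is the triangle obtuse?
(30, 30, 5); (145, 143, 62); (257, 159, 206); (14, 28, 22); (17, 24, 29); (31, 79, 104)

(30,30,5): 5²+30² = 925 > 900 = 30² → acute
(145,143,62): 62²+143² = 24293 > 21025 = 145² → acute
(257,159,206): 159²+206² = 67717 > 66049 = 257² → acute
(14,28,22): 14²+22² = 680 < 784 = 28² → obtuse
(17,24,29): 17²+24² = 865 > 841 = 29² → acute
(31,79,104): 31²+79² = 7202 < 10816 = 104² → obtuse
2 of the 6 are obtuse.

2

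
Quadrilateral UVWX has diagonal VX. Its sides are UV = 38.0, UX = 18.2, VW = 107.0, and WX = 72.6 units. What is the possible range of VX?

34.4 < VX < 56.2

From triangle UVX: |38.0 − 18.2| < VX < 38.0 + 18.2, i.e. 19.8 < VX < 56.2.
From triangle WVX: 34.4 < VX < 179.6.
Both must hold, so VX lies in the intersection.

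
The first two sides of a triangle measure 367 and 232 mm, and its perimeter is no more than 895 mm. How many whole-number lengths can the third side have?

161

Triangle inequality: 135 < x < 599. Perimeter ≤ 895 gives x ≤ 895 − 367 − 232 = 296.
So 135 < x ≤ 296; integers 136 through 296: 161 values.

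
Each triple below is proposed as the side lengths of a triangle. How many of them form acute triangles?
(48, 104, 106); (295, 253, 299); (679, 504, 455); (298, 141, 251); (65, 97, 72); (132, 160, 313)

(48,104,106): 48²+104² = 13120 > 11236 = 106² → acute
(295,253,299): 253²+295² = 151034 > 89401 = 299² → acute
(679,504,455): 455²+504² = 461041 = 679² → right
(298,141,251): 141²+251² = 82882 < 88804 = 298² → obtuse
(65,97,72): 65²+72² = 9409 = 97² → right
(132,160,313): 132+160 ≤ 313, not a triangle
2 of the 6 are acute.

2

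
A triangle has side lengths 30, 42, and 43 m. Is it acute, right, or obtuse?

Compare the square of the longest side to the sum of squares of the other two: 30² + 42² = 2664 > 1849 = 43².

acute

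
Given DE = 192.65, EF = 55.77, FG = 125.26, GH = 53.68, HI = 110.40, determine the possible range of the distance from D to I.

The maximum is all hops collinear in one direction: 192.65 + 55.77 + 125.26 + 53.68 + 110.40 = 537.76.
The longest hop is 192.65; the others sum to 345.11. Since 192.65 ≤ 345.11, the path can fold back on itself completely, so the minimum distance is 0.

0 ≤ DI ≤ 537.76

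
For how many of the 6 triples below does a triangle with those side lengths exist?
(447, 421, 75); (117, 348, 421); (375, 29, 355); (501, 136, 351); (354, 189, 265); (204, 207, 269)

(75,421,447): 75+421 > 447 → valid
(117,348,421): 117+348 > 421 → valid
(29,355,375): 29+355 > 375 → valid
(136,351,501): 136+351 ≤ 501 → not valid
(189,265,354): 189+265 > 354 → valid
(204,207,269): 204+207 > 269 → valid
5 of the 6 triples form a triangle.

5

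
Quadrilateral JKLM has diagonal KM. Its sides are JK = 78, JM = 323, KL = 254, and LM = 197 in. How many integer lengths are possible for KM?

155

From triangle JKM: 245 < KM < 401.
From triangle LKM: 57 < KM < 451.
Intersection: 245 < KM < 401, so integers 246 through 400: 155 values.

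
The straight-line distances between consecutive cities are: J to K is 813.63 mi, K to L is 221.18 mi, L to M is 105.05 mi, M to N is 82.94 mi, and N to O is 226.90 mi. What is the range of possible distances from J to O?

177.56 ≤ JO ≤ 1449.70 mi

The maximum is all hops collinear in one direction: 813.63 + 221.18 + 105.05 + 82.94 + 226.90 = 1449.70.
The longest hop is 813.63; the others sum to 636.07. Folding the others back against it leaves at least 813.63 − 636.07 = 177.56.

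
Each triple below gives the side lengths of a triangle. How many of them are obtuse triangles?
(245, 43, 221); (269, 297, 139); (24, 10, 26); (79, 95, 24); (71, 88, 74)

2

(245,43,221): 43²+221² = 50690 < 60025 = 245² → obtuse
(269,297,139): 139²+269² = 91682 > 88209 = 297² → acute
(24,10,26): 10²+24² = 676 = 26² → right
(79,95,24): 24²+79² = 6817 < 9025 = 95² → obtuse
(71,88,74): 71²+74² = 10517 > 7744 = 88² → acute
2 of the 5 are obtuse.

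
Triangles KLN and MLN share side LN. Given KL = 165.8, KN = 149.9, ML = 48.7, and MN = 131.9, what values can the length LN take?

From triangle KLN: |165.8 − 149.9| < LN < 165.8 + 149.9, i.e. 15.9 < LN < 315.7.
From triangle MLN: 83.2 < LN < 180.6.
Both must hold, so LN lies in the intersection.

83.2 < LN < 180.6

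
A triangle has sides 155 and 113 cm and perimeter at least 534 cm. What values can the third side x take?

Triangle inequality alone gives 42 < x < 268.
The perimeter condition gives x ≥ 534 − 155 − 113 = 266.
Intersecting the two: 266 ≤ x < 268.

266 ≤ x < 268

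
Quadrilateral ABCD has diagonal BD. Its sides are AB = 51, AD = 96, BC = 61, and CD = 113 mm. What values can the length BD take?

From triangle ABD: |51 − 96| < BD < 51 + 96, i.e. 45 < BD < 147.
From triangle CBD: 52 < BD < 174.
Both must hold, so BD lies in the intersection.

52 < BD < 147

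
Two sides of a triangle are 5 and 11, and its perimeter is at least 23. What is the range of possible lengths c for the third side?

Triangle inequality alone gives 6 < c < 16.
The perimeter condition gives c ≥ 23 − 5 − 11 = 7.
Intersecting the two: 7 ≤ c < 16.

7 ≤ c < 16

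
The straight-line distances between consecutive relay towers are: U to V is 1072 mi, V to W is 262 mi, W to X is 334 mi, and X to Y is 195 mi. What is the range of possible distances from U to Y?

281 ≤ UY ≤ 1863 mi

The maximum is all hops collinear in one direction: 1072 + 262 + 334 + 195 = 1863.
The longest hop is 1072; the others sum to 791. Folding the others back against it leaves at least 1072 − 791 = 281.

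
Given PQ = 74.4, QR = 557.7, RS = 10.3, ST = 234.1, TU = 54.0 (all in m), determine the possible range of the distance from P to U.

184.9 ≤ PU ≤ 930.5 m

The maximum is all hops collinear in one direction: 74.4 + 557.7 + 10.3 + 234.1 + 54.0 = 930.5.
The longest hop is 557.7; the others sum to 372.8. Folding the others back against it leaves at least 557.7 − 372.8 = 184.9.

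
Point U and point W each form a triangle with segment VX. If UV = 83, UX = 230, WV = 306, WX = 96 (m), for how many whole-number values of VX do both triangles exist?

From triangle UVX: 147 < VX < 313.
From triangle WVX: 210 < VX < 402.
Intersection: 210 < VX < 313, so integers 211 through 312: 102 values.

102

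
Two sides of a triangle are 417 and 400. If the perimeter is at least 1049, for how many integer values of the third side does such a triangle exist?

Triangle inequality: 17 < x < 817. Perimeter ≥ 1049 gives x ≥ 1049 − 417 − 400 = 232.
So 232 ≤ x < 817; integers 232 through 816: 585 values.

585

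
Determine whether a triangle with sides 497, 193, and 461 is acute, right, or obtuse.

Compare the square of the longest side to the sum of squares of the other two: 193² + 461² = 249770 > 247009 = 497².

acute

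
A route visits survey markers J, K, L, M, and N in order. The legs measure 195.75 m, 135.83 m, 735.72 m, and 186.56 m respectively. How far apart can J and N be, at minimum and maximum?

217.58 ≤ JN ≤ 1253.86 m

The maximum is all hops collinear in one direction: 195.75 + 135.83 + 735.72 + 186.56 = 1253.86.
The longest hop is 735.72; the others sum to 518.14. Folding the others back against it leaves at least 735.72 − 518.14 = 217.58.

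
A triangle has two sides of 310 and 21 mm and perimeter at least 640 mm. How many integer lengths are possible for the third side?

22

Triangle inequality: 289 < x < 331. Perimeter ≥ 640 gives x ≥ 640 − 310 − 21 = 309.
So 309 ≤ x < 331; integers 309 through 330: 22 values.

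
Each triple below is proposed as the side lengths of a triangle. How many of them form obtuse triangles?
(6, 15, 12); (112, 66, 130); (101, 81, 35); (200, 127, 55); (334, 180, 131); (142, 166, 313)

(6,15,12): 6²+12² = 180 < 225 = 15² → obtuse
(112,66,130): 66²+112² = 16900 = 130² → right
(101,81,35): 35²+81² = 7786 < 10201 = 101² → obtuse
(200,127,55): 55+127 ≤ 200, not a triangle
(334,180,131): 131+180 ≤ 334, not a triangle
(142,166,313): 142+166 ≤ 313, not a triangle
2 of the 6 are obtuse.

2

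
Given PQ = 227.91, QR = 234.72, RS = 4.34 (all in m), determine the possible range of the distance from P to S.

2.47 ≤ PS ≤ 466.97 m

The maximum is all hops collinear in one direction: 227.91 + 234.72 + 4.34 = 466.97.
The longest hop is 234.72; the others sum to 232.25. Folding the others back against it leaves at least 234.72 − 232.25 = 2.47.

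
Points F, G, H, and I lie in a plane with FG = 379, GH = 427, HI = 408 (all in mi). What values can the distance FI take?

0 ≤ FI ≤ 1214 mi

The maximum is all hops collinear in one direction: 379 + 427 + 408 = 1214.
The longest hop is 427; the others sum to 787. Since 427 ≤ 787, the path can fold back on itself completely, so the minimum distance is 0.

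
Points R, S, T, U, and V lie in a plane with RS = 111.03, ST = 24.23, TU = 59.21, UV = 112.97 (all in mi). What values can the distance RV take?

The maximum is all hops collinear in one direction: 111.03 + 24.23 + 59.21 + 112.97 = 307.44.
The longest hop is 112.97; the others sum to 194.47. Since 112.97 ≤ 194.47, the path can fold back on itself completely, so the minimum distance is 0.

0 ≤ RV ≤ 307.44 mi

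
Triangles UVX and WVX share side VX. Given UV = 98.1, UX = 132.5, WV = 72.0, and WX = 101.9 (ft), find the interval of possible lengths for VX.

From triangle UVX: |98.1 − 132.5| < VX < 98.1 + 132.5, i.e. 34.4 < VX < 230.6.
From triangle WVX: 29.9 < VX < 173.9.
Both must hold, so VX lies in the intersection.

34.4 < VX < 173.9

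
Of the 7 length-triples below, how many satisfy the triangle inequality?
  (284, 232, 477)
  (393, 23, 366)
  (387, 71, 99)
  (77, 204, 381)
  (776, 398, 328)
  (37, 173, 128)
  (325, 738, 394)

1

(232,284,477): 232+284 > 477 → valid
(23,366,393): 23+366 ≤ 393 → not valid
(71,99,387): 71+99 ≤ 387 → not valid
(77,204,381): 77+204 ≤ 381 → not valid
(328,398,776): 328+398 ≤ 776 → not valid
(37,128,173): 37+128 ≤ 173 → not valid
(325,394,738): 325+394 ≤ 738 → not valid
1 of the 7 triples forms a triangle.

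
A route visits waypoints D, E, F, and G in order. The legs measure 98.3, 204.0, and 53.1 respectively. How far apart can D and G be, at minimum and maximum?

52.6 ≤ DG ≤ 355.4

The maximum is all hops collinear in one direction: 98.3 + 204.0 + 53.1 = 355.4.
The longest hop is 204.0; the others sum to 151.4. Folding the others back against it leaves at least 204.0 − 151.4 = 52.6.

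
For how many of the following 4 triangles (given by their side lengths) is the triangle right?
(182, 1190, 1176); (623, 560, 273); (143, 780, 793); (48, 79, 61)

(182,1190,1176): 182²+1176² = 1416100 = 1190² → right
(623,560,273): 273²+560² = 388129 = 623² → right
(143,780,793): 143²+780² = 628849 = 793² → right
(48,79,61): 48²+61² = 6025 < 6241 = 79² → obtuse
3 of the 4 are right.

3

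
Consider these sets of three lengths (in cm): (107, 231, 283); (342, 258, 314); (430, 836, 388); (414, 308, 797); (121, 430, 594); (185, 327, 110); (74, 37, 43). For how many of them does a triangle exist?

(107,231,283): 107+231 > 283 → valid
(258,314,342): 258+314 > 342 → valid
(388,430,836): 388+430 ≤ 836 → not valid
(308,414,797): 308+414 ≤ 797 → not valid
(121,430,594): 121+430 ≤ 594 → not valid
(110,185,327): 110+185 ≤ 327 → not valid
(37,43,74): 37+43 > 74 → valid
3 of the 7 triples form a triangle.

3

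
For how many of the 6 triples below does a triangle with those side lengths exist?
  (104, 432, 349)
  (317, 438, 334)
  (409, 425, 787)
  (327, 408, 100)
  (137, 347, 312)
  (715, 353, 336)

5

(104,349,432): 104+349 > 432 → valid
(317,334,438): 317+334 > 438 → valid
(409,425,787): 409+425 > 787 → valid
(100,327,408): 100+327 > 408 → valid
(137,312,347): 137+312 > 347 → valid
(336,353,715): 336+353 ≤ 715 → not valid
5 of the 6 triples form a triangle.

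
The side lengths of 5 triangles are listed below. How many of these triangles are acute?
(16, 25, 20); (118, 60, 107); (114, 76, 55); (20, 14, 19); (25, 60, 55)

4

(16,25,20): 16²+20² = 656 > 625 = 25² → acute
(118,60,107): 60²+107² = 15049 > 13924 = 118² → acute
(114,76,55): 55²+76² = 8801 < 12996 = 114² → obtuse
(20,14,19): 14²+19² = 557 > 400 = 20² → acute
(25,60,55): 25²+55² = 3650 > 3600 = 60² → acute
4 of the 5 are acute.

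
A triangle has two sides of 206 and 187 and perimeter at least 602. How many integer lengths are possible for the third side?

Triangle inequality: 19 < x < 393. Perimeter ≥ 602 gives x ≥ 602 − 206 − 187 = 209.
So 209 ≤ x < 393; integers 209 through 392: 184 values.

184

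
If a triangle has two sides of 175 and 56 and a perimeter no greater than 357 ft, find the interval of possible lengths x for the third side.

119 < x ≤ 126 ft

Triangle inequality alone gives 119 < x < 231.
The perimeter condition gives x ≤ 357 − 175 − 56 = 126.
Intersecting the two: 119 < x ≤ 126.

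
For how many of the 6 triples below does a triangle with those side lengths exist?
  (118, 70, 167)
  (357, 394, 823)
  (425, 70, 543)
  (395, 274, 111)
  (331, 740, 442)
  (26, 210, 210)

3

(70,118,167): 70+118 > 167 → valid
(357,394,823): 357+394 ≤ 823 → not valid
(70,425,543): 70+425 ≤ 543 → not valid
(111,274,395): 111+274 ≤ 395 → not valid
(331,442,740): 331+442 > 740 → valid
(26,210,210): 26+210 > 210 → valid
3 of the 6 triples form a triangle.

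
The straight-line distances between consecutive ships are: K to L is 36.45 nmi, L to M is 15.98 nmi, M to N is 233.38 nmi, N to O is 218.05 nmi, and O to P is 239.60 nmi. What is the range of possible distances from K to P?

0 ≤ KP ≤ 743.46 nmi

The maximum is all hops collinear in one direction: 36.45 + 15.98 + 233.38 + 218.05 + 239.60 = 743.46.
The longest hop is 239.60; the others sum to 503.86. Since 239.60 ≤ 503.86, the path can fold back on itself completely, so the minimum distance is 0.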